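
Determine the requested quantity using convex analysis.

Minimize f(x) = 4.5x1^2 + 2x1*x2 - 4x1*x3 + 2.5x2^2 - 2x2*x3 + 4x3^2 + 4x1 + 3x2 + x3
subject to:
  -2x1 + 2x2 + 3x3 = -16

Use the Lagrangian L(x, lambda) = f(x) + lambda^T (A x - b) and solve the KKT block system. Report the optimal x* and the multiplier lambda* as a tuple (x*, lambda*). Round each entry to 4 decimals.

Form the Lagrangian:
  L(x, lambda) = (1/2) x^T Q x + c^T x + lambda^T (A x - b)
Stationarity (grad_x L = 0): Q x + c + A^T lambda = 0.
Primal feasibility: A x = b.

This gives the KKT block system:
  [ Q   A^T ] [ x     ]   [-c ]
  [ A    0  ] [ lambda ] = [ b ]

Solving the linear system:
  x*      = (0.225, -3.6886, -2.7243)
  lambda* = (4.7723)
  f(x*)   = 31.7332

x* = (0.225, -3.6886, -2.7243), lambda* = (4.7723)


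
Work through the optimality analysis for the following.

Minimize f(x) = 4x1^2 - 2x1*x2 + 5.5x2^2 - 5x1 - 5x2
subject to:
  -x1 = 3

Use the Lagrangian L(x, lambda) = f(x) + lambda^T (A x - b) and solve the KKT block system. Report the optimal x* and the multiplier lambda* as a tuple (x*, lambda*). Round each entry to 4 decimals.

Form the Lagrangian:
  L(x, lambda) = (1/2) x^T Q x + c^T x + lambda^T (A x - b)
Stationarity (grad_x L = 0): Q x + c + A^T lambda = 0.
Primal feasibility: A x = b.

This gives the KKT block system:
  [ Q   A^T ] [ x     ]   [-c ]
  [ A    0  ] [ lambda ] = [ b ]

Solving the linear system:
  x*      = (-3, -0.0909)
  lambda* = (-28.8182)
  f(x*)   = 50.9545

x* = (-3, -0.0909), lambda* = (-28.8182)


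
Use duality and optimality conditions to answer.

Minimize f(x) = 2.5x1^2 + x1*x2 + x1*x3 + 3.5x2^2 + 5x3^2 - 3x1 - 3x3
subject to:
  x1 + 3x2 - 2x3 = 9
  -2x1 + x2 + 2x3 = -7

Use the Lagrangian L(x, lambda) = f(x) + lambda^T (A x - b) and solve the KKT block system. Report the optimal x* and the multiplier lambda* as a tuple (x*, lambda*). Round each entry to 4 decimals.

Form the Lagrangian:
  L(x, lambda) = (1/2) x^T Q x + c^T x + lambda^T (A x - b)
Stationarity (grad_x L = 0): Q x + c + A^T lambda = 0.
Primal feasibility: A x = b.

This gives the KKT block system:
  [ Q   A^T ] [ x     ]   [-c ]
  [ A    0  ] [ lambda ] = [ b ]

Solving the linear system:
  x*      = (2.6599, 1.165, -1.4226)
  lambda* = (-4.5244, 2.7587)
  f(x*)   = 28.1594

x* = (2.6599, 1.165, -1.4226), lambda* = (-4.5244, 2.7587)


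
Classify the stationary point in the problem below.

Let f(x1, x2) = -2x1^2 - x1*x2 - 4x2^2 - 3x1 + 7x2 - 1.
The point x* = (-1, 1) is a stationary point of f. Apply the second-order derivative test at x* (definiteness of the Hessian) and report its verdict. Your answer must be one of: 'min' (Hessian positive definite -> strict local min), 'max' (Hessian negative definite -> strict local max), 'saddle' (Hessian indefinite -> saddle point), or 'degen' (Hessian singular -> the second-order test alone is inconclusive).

Compute the Hessian H = grad^2 f:
  H = [[-4, -1], [-1, -8]]
Verify stationarity: grad f(x*) = H x* + g = (0, 0).
Eigenvalues of H: -8.2361, -3.7639.
Both eigenvalues < 0, so H is negative definite -> x* is a strict local max.

max


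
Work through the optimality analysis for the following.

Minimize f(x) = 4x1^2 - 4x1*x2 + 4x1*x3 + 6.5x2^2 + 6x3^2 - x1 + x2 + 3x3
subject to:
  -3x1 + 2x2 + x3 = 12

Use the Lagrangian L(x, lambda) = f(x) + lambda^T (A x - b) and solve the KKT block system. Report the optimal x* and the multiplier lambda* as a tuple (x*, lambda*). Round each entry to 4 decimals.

Form the Lagrangian:
  L(x, lambda) = (1/2) x^T Q x + c^T x + lambda^T (A x - b)
Stationarity (grad_x L = 0): Q x + c + A^T lambda = 0.
Primal feasibility: A x = b.

This gives the KKT block system:
  [ Q   A^T ] [ x     ]   [-c ]
  [ A    0  ] [ lambda ] = [ b ]

Solving the linear system:
  x*      = (-3.4744, 0.0189, 1.5391)
  lambda* = (-7.5714)
  f(x*)   = 49.4838

x* = (-3.4744, 0.0189, 1.5391), lambda* = (-7.5714)


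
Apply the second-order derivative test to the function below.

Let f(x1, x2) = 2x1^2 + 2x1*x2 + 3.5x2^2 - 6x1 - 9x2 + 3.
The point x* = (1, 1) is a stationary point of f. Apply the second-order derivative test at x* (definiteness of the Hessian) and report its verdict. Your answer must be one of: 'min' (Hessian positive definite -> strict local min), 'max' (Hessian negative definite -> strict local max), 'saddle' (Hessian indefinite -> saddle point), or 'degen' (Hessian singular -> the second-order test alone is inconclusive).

Compute the Hessian H = grad^2 f:
  H = [[4, 2], [2, 7]]
Verify stationarity: grad f(x*) = H x* + g = (0, 0).
Eigenvalues of H: 3, 8.
Both eigenvalues > 0, so H is positive definite -> x* is a strict local min.

min


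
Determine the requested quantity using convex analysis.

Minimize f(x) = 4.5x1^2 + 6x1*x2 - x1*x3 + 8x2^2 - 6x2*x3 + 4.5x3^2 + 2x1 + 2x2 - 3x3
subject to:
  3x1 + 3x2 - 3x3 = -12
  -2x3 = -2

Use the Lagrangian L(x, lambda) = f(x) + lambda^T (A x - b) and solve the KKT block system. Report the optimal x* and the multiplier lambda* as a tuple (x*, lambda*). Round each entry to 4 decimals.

Form the Lagrangian:
  L(x, lambda) = (1/2) x^T Q x + c^T x + lambda^T (A x - b)
Stationarity (grad_x L = 0): Q x + c + A^T lambda = 0.
Primal feasibility: A x = b.

This gives the KKT block system:
  [ Q   A^T ] [ x     ]   [-c ]
  [ A    0  ] [ lambda ] = [ b ]

Solving the linear system:
  x*      = (-2.6923, -0.3077, 1)
  lambda* = (8.359, -7.2692)
  f(x*)   = 38.3846

x* = (-2.6923, -0.3077, 1), lambda* = (8.359, -7.2692)


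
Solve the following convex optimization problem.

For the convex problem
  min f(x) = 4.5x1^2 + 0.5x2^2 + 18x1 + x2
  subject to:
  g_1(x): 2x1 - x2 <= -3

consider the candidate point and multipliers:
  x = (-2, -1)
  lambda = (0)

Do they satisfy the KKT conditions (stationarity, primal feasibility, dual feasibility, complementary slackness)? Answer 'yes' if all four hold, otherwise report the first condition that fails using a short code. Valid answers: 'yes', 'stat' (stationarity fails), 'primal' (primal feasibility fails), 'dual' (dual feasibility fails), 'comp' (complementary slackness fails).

Gradient of f: grad f(x) = Q x + c = (0, 0)
Constraint values g_i(x) = a_i^T x - b_i:
  g_1((-2, -1)) = 0
Stationarity residual: grad f(x) + sum_i lambda_i a_i = (0, 0)
  -> stationarity OK
Primal feasibility (all g_i <= 0): OK
Dual feasibility (all lambda_i >= 0): OK
Complementary slackness (lambda_i * g_i(x) = 0 for all i): OK

Verdict: yes, KKT holds.

yes


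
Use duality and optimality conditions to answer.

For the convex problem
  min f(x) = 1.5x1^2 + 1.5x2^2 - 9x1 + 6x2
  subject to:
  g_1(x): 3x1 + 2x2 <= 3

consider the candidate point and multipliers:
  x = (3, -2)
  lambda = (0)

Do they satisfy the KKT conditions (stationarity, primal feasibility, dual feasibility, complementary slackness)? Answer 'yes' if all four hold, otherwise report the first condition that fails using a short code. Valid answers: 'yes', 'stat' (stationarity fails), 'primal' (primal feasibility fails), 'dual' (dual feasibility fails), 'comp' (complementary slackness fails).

Gradient of f: grad f(x) = Q x + c = (0, 0)
Constraint values g_i(x) = a_i^T x - b_i:
  g_1((3, -2)) = 2
Stationarity residual: grad f(x) + sum_i lambda_i a_i = (0, 0)
  -> stationarity OK
Primal feasibility (all g_i <= 0): FAILS
Dual feasibility (all lambda_i >= 0): OK
Complementary slackness (lambda_i * g_i(x) = 0 for all i): OK

Verdict: the first failing condition is primal_feasibility -> primal.

primal


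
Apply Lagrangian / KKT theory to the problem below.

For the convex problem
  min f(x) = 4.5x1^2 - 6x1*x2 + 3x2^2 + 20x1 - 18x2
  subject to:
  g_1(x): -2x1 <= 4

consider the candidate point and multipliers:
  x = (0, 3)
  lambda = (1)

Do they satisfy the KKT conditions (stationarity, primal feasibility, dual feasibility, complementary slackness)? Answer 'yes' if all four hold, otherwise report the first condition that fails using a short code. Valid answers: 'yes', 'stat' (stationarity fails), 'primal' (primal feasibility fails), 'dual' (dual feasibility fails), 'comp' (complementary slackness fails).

Gradient of f: grad f(x) = Q x + c = (2, 0)
Constraint values g_i(x) = a_i^T x - b_i:
  g_1((0, 3)) = -4
Stationarity residual: grad f(x) + sum_i lambda_i a_i = (0, 0)
  -> stationarity OK
Primal feasibility (all g_i <= 0): OK
Dual feasibility (all lambda_i >= 0): OK
Complementary slackness (lambda_i * g_i(x) = 0 for all i): FAILS

Verdict: the first failing condition is complementary_slackness -> comp.

comp


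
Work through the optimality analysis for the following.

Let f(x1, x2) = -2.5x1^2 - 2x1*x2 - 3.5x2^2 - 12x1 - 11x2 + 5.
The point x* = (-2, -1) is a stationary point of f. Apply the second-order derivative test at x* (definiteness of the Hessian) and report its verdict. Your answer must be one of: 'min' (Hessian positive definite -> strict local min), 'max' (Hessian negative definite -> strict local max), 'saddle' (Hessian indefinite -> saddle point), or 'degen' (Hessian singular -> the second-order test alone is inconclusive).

Compute the Hessian H = grad^2 f:
  H = [[-5, -2], [-2, -7]]
Verify stationarity: grad f(x*) = H x* + g = (0, 0).
Eigenvalues of H: -8.2361, -3.7639.
Both eigenvalues < 0, so H is negative definite -> x* is a strict local max.

max


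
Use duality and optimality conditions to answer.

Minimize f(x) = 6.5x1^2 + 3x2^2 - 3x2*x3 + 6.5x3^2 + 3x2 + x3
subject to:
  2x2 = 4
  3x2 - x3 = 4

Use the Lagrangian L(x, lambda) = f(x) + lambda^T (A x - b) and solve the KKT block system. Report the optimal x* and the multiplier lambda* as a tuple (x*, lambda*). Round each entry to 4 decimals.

Form the Lagrangian:
  L(x, lambda) = (1/2) x^T Q x + c^T x + lambda^T (A x - b)
Stationarity (grad_x L = 0): Q x + c + A^T lambda = 0.
Primal feasibility: A x = b.

This gives the KKT block system:
  [ Q   A^T ] [ x     ]   [-c ]
  [ A    0  ] [ lambda ] = [ b ]

Solving the linear system:
  x*      = (0, 2, 2)
  lambda* = (-36, 21)
  f(x*)   = 34

x* = (0, 2, 2), lambda* = (-36, 21)


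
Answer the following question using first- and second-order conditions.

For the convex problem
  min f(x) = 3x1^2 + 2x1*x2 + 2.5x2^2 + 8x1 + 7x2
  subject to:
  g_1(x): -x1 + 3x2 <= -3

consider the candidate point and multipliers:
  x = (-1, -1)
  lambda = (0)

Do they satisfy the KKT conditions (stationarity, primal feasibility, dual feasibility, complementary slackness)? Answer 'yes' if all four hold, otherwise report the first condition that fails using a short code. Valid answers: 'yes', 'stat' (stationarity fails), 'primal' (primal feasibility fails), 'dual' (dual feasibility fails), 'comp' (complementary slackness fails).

Gradient of f: grad f(x) = Q x + c = (0, 0)
Constraint values g_i(x) = a_i^T x - b_i:
  g_1((-1, -1)) = 1
Stationarity residual: grad f(x) + sum_i lambda_i a_i = (0, 0)
  -> stationarity OK
Primal feasibility (all g_i <= 0): FAILS
Dual feasibility (all lambda_i >= 0): OK
Complementary slackness (lambda_i * g_i(x) = 0 for all i): OK

Verdict: the first failing condition is primal_feasibility -> primal.

primal


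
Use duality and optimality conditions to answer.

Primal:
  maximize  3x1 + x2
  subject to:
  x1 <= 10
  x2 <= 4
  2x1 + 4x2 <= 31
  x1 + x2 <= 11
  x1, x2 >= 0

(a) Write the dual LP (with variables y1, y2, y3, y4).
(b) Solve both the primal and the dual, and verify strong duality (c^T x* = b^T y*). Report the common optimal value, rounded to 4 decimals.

The standard primal-dual pair for 'max c^T x s.t. A x <= b, x >= 0' is:
  Dual:  min b^T y  s.t.  A^T y >= c,  y >= 0.

So the dual LP is:
  minimize  10y1 + 4y2 + 31y3 + 11y4
  subject to:
    y1 + 2y3 + y4 >= 3
    y2 + 4y3 + y4 >= 1
    y1, y2, y3, y4 >= 0

Solving the primal: x* = (10, 1).
  primal value c^T x* = 31.
Solving the dual: y* = (2, 0, 0, 1).
  dual value b^T y* = 31.
Strong duality: c^T x* = b^T y*. Confirmed.

31


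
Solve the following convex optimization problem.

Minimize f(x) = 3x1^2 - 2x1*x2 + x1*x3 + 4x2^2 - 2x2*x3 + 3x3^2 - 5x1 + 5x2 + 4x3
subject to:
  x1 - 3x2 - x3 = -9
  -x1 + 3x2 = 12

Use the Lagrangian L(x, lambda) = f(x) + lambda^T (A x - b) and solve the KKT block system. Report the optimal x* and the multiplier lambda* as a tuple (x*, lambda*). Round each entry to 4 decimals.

Form the Lagrangian:
  L(x, lambda) = (1/2) x^T Q x + c^T x + lambda^T (A x - b)
Stationarity (grad_x L = 0): Q x + c + A^T lambda = 0.
Primal feasibility: A x = b.

This gives the KKT block system:
  [ Q   A^T ] [ x     ]   [-c ]
  [ A    0  ] [ lambda ] = [ b ]

Solving the linear system:
  x*      = (0.3, 4.1, -3)
  lambda* = (-21.9, -36.3)
  f(x*)   = 122.75

x* = (0.3, 4.1, -3), lambda* = (-21.9, -36.3)


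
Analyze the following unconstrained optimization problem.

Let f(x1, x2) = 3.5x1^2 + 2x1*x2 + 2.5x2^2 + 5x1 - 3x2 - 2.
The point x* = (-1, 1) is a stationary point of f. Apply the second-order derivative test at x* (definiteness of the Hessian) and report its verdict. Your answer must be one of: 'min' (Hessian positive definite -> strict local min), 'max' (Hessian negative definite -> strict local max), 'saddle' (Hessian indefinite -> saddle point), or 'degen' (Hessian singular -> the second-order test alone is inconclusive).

Compute the Hessian H = grad^2 f:
  H = [[7, 2], [2, 5]]
Verify stationarity: grad f(x*) = H x* + g = (0, 0).
Eigenvalues of H: 3.7639, 8.2361.
Both eigenvalues > 0, so H is positive definite -> x* is a strict local min.

min


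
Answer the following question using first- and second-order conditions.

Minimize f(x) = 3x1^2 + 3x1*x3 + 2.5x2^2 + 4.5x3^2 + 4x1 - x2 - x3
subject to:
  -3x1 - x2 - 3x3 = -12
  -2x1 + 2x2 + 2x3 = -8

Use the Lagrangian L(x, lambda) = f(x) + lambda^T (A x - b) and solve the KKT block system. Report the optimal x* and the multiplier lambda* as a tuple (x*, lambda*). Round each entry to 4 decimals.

Form the Lagrangian:
  L(x, lambda) = (1/2) x^T Q x + c^T x + lambda^T (A x - b)
Stationarity (grad_x L = 0): Q x + c + A^T lambda = 0.
Primal feasibility: A x = b.

This gives the KKT block system:
  [ Q   A^T ] [ x     ]   [-c ]
  [ A    0  ] [ lambda ] = [ b ]

Solving the linear system:
  x*      = (3.96, -0.12, 0.08)
  lambda* = (6.6, 4.1)
  f(x*)   = 63.94

x* = (3.96, -0.12, 0.08), lambda* = (6.6, 4.1)


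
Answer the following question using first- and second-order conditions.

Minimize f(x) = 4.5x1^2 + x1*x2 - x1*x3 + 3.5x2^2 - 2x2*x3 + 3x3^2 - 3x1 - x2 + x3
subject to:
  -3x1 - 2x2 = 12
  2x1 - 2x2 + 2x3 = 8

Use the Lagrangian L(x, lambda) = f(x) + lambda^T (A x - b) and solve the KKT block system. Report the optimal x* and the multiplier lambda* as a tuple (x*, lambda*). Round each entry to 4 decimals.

Form the Lagrangian:
  L(x, lambda) = (1/2) x^T Q x + c^T x + lambda^T (A x - b)
Stationarity (grad_x L = 0): Q x + c + A^T lambda = 0.
Primal feasibility: A x = b.

This gives the KKT block system:
  [ Q   A^T ] [ x     ]   [-c ]
  [ A    0  ] [ lambda ] = [ b ]

Solving the linear system:
  x*      = (-0.9949, -4.5076, 0.4873)
  lambda* = (-10.2944, -6.967)
  f(x*)   = 93.6244

x* = (-0.9949, -4.5076, 0.4873), lambda* = (-10.2944, -6.967)


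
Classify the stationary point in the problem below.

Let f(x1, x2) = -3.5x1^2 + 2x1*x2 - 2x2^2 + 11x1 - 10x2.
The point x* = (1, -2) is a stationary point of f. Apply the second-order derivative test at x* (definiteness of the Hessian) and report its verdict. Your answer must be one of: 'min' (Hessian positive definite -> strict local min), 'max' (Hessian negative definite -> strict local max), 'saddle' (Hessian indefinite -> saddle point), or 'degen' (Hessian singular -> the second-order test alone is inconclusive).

Compute the Hessian H = grad^2 f:
  H = [[-7, 2], [2, -4]]
Verify stationarity: grad f(x*) = H x* + g = (0, 0).
Eigenvalues of H: -8, -3.
Both eigenvalues < 0, so H is negative definite -> x* is a strict local max.

max


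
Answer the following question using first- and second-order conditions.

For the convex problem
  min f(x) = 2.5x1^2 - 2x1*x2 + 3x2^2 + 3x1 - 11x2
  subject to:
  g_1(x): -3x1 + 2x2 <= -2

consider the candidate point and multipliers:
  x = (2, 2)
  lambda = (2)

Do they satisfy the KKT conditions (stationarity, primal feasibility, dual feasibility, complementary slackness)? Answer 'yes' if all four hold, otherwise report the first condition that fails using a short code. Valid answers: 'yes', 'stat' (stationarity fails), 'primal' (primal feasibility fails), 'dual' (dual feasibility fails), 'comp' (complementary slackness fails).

Gradient of f: grad f(x) = Q x + c = (9, -3)
Constraint values g_i(x) = a_i^T x - b_i:
  g_1((2, 2)) = 0
Stationarity residual: grad f(x) + sum_i lambda_i a_i = (3, 1)
  -> stationarity FAILS
Primal feasibility (all g_i <= 0): OK
Dual feasibility (all lambda_i >= 0): OK
Complementary slackness (lambda_i * g_i(x) = 0 for all i): OK

Verdict: the first failing condition is stationarity -> stat.

stat


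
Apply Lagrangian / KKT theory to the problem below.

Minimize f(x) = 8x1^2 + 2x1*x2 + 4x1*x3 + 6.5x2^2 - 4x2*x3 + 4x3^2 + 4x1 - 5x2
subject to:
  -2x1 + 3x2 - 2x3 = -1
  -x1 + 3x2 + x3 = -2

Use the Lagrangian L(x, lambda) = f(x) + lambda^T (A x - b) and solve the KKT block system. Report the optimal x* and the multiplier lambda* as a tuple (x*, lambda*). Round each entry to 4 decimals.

Form the Lagrangian:
  L(x, lambda) = (1/2) x^T Q x + c^T x + lambda^T (A x - b)
Stationarity (grad_x L = 0): Q x + c + A^T lambda = 0.
Primal feasibility: A x = b.

This gives the KKT block system:
  [ Q   A^T ] [ x     ]   [-c ]
  [ A    0  ] [ lambda ] = [ b ]

Solving the linear system:
  x*      = (0.1587, -0.485, -0.3862)
  lambda* = (0.8775, 2.27)
  f(x*)   = 4.2387

x* = (0.1587, -0.485, -0.3862), lambda* = (0.8775, 2.27)


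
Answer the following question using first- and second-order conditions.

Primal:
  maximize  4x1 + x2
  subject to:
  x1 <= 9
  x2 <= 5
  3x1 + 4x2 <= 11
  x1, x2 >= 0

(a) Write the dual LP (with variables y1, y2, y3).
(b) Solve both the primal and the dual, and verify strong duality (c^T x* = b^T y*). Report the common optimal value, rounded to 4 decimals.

The standard primal-dual pair for 'max c^T x s.t. A x <= b, x >= 0' is:
  Dual:  min b^T y  s.t.  A^T y >= c,  y >= 0.

So the dual LP is:
  minimize  9y1 + 5y2 + 11y3
  subject to:
    y1 + 3y3 >= 4
    y2 + 4y3 >= 1
    y1, y2, y3 >= 0

Solving the primal: x* = (3.6667, 0).
  primal value c^T x* = 14.6667.
Solving the dual: y* = (0, 0, 1.3333).
  dual value b^T y* = 14.6667.
Strong duality: c^T x* = b^T y*. Confirmed.

14.6667


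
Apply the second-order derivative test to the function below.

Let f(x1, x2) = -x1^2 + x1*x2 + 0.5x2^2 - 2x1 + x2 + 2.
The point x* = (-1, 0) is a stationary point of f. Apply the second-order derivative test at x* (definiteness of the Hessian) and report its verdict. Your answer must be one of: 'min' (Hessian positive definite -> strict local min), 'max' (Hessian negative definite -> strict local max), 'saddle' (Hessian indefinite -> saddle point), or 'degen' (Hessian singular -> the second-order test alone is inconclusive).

Compute the Hessian H = grad^2 f:
  H = [[-2, 1], [1, 1]]
Verify stationarity: grad f(x*) = H x* + g = (0, 0).
Eigenvalues of H: -2.3028, 1.3028.
Eigenvalues have mixed signs, so H is indefinite -> x* is a saddle point.

saddle


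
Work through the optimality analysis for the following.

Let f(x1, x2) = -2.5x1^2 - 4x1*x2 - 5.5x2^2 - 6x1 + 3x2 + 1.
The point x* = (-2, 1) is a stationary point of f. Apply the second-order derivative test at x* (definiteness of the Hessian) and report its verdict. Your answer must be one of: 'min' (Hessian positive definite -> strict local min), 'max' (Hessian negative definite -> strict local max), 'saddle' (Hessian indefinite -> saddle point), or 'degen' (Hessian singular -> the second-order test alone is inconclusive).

Compute the Hessian H = grad^2 f:
  H = [[-5, -4], [-4, -11]]
Verify stationarity: grad f(x*) = H x* + g = (0, 0).
Eigenvalues of H: -13, -3.
Both eigenvalues < 0, so H is negative definite -> x* is a strict local max.

max


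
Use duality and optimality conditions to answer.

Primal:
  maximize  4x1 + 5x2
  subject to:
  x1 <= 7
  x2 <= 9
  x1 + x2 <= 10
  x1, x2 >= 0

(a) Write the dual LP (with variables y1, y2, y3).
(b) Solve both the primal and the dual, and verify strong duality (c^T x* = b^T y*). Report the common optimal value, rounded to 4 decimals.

The standard primal-dual pair for 'max c^T x s.t. A x <= b, x >= 0' is:
  Dual:  min b^T y  s.t.  A^T y >= c,  y >= 0.

So the dual LP is:
  minimize  7y1 + 9y2 + 10y3
  subject to:
    y1 + y3 >= 4
    y2 + y3 >= 5
    y1, y2, y3 >= 0

Solving the primal: x* = (1, 9).
  primal value c^T x* = 49.
Solving the dual: y* = (0, 1, 4).
  dual value b^T y* = 49.
Strong duality: c^T x* = b^T y*. Confirmed.

49


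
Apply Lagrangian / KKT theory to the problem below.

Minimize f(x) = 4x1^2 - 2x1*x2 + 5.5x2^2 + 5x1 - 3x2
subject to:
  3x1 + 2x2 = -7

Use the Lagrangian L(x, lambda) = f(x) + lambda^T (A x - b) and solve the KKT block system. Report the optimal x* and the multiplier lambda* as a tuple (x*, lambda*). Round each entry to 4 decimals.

Form the Lagrangian:
  L(x, lambda) = (1/2) x^T Q x + c^T x + lambda^T (A x - b)
Stationarity (grad_x L = 0): Q x + c + A^T lambda = 0.
Primal feasibility: A x = b.

This gives the KKT block system:
  [ Q   A^T ] [ x     ]   [-c ]
  [ A    0  ] [ lambda ] = [ b ]

Solving the linear system:
  x*      = (-1.9161, -0.6258)
  lambda* = (3.0258)
  f(x*)   = 6.7387

x* = (-1.9161, -0.6258), lambda* = (3.0258)


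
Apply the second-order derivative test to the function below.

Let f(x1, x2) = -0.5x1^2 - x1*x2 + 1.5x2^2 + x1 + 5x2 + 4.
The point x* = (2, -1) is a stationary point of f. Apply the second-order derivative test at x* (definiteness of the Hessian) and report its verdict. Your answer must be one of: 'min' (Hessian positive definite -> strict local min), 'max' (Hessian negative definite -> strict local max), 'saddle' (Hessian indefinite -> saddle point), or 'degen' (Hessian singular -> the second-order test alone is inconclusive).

Compute the Hessian H = grad^2 f:
  H = [[-1, -1], [-1, 3]]
Verify stationarity: grad f(x*) = H x* + g = (0, 0).
Eigenvalues of H: -1.2361, 3.2361.
Eigenvalues have mixed signs, so H is indefinite -> x* is a saddle point.

saddle


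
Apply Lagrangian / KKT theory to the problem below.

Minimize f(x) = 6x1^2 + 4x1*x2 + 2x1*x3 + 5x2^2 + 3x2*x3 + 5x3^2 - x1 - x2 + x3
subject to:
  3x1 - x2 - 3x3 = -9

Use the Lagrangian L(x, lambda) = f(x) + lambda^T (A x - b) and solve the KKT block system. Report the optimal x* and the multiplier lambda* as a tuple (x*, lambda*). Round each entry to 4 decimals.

Form the Lagrangian:
  L(x, lambda) = (1/2) x^T Q x + c^T x + lambda^T (A x - b)
Stationarity (grad_x L = 0): Q x + c + A^T lambda = 0.
Primal feasibility: A x = b.

This gives the KKT block system:
  [ Q   A^T ] [ x     ]   [-c ]
  [ A    0  ] [ lambda ] = [ b ]

Solving the linear system:
  x*      = (-1.47, 0.7401, 1.2833)
  lambda* = (4.371)
  f(x*)   = 20.6763

x* = (-1.47, 0.7401, 1.2833), lambda* = (4.371)


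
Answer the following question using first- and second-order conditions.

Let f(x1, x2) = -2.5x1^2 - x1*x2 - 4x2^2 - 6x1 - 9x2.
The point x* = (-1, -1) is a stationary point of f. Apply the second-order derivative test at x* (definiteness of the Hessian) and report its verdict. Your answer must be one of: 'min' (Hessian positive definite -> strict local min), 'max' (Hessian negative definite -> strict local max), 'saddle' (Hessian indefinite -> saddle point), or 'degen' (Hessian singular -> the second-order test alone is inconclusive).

Compute the Hessian H = grad^2 f:
  H = [[-5, -1], [-1, -8]]
Verify stationarity: grad f(x*) = H x* + g = (0, 0).
Eigenvalues of H: -8.3028, -4.6972.
Both eigenvalues < 0, so H is negative definite -> x* is a strict local max.

max


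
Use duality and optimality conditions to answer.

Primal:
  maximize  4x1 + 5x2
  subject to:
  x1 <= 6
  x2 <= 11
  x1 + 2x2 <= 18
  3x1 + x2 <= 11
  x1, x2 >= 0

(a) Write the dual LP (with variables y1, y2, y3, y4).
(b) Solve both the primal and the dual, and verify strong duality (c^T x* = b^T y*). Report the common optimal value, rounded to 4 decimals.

The standard primal-dual pair for 'max c^T x s.t. A x <= b, x >= 0' is:
  Dual:  min b^T y  s.t.  A^T y >= c,  y >= 0.

So the dual LP is:
  minimize  6y1 + 11y2 + 18y3 + 11y4
  subject to:
    y1 + y3 + 3y4 >= 4
    y2 + 2y3 + y4 >= 5
    y1, y2, y3, y4 >= 0

Solving the primal: x* = (0.8, 8.6).
  primal value c^T x* = 46.2.
Solving the dual: y* = (0, 0, 2.2, 0.6).
  dual value b^T y* = 46.2.
Strong duality: c^T x* = b^T y*. Confirmed.

46.2


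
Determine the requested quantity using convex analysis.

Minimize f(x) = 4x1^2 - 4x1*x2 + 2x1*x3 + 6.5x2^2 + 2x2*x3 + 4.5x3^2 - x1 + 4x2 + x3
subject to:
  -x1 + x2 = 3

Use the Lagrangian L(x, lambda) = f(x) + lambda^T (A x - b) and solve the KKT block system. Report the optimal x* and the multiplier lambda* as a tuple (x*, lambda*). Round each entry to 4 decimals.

Form the Lagrangian:
  L(x, lambda) = (1/2) x^T Q x + c^T x + lambda^T (A x - b)
Stationarity (grad_x L = 0): Q x + c + A^T lambda = 0.
Primal feasibility: A x = b.

This gives the KKT block system:
  [ Q   A^T ] [ x     ]   [-c ]
  [ A    0  ] [ lambda ] = [ b ]

Solving the linear system:
  x*      = (-2.396, 0.604, 0.2871)
  lambda* = (-22.0099)
  f(x*)   = 35.5644

x* = (-2.396, 0.604, 0.2871), lambda* = (-22.0099)


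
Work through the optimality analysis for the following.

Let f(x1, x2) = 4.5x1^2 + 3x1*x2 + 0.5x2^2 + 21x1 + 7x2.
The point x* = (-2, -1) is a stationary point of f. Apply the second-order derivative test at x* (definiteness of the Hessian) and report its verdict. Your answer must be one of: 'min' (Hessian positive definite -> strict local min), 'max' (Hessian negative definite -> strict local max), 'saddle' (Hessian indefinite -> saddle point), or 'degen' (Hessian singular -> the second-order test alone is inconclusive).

Compute the Hessian H = grad^2 f:
  H = [[9, 3], [3, 1]]
Verify stationarity: grad f(x*) = H x* + g = (0, 0).
Eigenvalues of H: 0, 10.
H has a zero eigenvalue (singular; positive semidefinite but not definite), so H is neither positive definite, negative definite, nor indefinite. The second-order test alone is inconclusive -> degen.
(Indeed, f is constant along the null direction of H through x*, so x* is not a strict local extremum.)

degen


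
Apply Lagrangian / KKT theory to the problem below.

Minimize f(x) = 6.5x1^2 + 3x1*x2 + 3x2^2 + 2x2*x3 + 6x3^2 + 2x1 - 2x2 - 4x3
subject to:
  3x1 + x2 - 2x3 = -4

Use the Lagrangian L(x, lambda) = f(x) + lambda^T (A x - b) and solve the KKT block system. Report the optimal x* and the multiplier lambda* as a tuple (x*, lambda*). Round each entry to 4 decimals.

Form the Lagrangian:
  L(x, lambda) = (1/2) x^T Q x + c^T x + lambda^T (A x - b)
Stationarity (grad_x L = 0): Q x + c + A^T lambda = 0.
Primal feasibility: A x = b.

This gives the KKT block system:
  [ Q   A^T ] [ x     ]   [-c ]
  [ A    0  ] [ lambda ] = [ b ]

Solving the linear system:
  x*      = (-0.8, 0, 0.8)
  lambda* = (2.8)
  f(x*)   = 3.2

x* = (-0.8, 0, 0.8), lambda* = (2.8)


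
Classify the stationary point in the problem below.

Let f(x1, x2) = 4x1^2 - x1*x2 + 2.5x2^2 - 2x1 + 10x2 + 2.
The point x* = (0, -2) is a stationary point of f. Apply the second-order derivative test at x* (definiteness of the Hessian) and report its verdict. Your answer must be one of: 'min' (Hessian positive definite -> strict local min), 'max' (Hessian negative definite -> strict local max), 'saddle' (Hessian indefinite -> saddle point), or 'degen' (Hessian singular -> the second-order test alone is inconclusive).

Compute the Hessian H = grad^2 f:
  H = [[8, -1], [-1, 5]]
Verify stationarity: grad f(x*) = H x* + g = (0, 0).
Eigenvalues of H: 4.6972, 8.3028.
Both eigenvalues > 0, so H is positive definite -> x* is a strict local min.

min


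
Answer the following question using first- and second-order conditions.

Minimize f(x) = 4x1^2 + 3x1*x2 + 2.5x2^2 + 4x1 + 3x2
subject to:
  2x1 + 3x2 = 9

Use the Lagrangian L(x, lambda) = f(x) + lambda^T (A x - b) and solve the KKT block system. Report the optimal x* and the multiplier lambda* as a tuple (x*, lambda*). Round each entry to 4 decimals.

Form the Lagrangian:
  L(x, lambda) = (1/2) x^T Q x + c^T x + lambda^T (A x - b)
Stationarity (grad_x L = 0): Q x + c + A^T lambda = 0.
Primal feasibility: A x = b.

This gives the KKT block system:
  [ Q   A^T ] [ x     ]   [-c ]
  [ A    0  ] [ lambda ] = [ b ]

Solving the linear system:
  x*      = (-0.1607, 3.1071)
  lambda* = (-6.0179)
  f(x*)   = 31.4196

x* = (-0.1607, 3.1071), lambda* = (-6.0179)


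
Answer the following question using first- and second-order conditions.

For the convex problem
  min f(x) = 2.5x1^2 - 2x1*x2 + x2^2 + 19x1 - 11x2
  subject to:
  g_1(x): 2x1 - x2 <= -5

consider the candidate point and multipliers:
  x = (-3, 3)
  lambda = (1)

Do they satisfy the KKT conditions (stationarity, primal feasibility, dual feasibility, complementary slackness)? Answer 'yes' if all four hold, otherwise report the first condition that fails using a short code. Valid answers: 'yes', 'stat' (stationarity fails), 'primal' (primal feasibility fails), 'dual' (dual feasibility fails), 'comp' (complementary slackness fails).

Gradient of f: grad f(x) = Q x + c = (-2, 1)
Constraint values g_i(x) = a_i^T x - b_i:
  g_1((-3, 3)) = -4
Stationarity residual: grad f(x) + sum_i lambda_i a_i = (0, 0)
  -> stationarity OK
Primal feasibility (all g_i <= 0): OK
Dual feasibility (all lambda_i >= 0): OK
Complementary slackness (lambda_i * g_i(x) = 0 for all i): FAILS

Verdict: the first failing condition is complementary_slackness -> comp.

comp


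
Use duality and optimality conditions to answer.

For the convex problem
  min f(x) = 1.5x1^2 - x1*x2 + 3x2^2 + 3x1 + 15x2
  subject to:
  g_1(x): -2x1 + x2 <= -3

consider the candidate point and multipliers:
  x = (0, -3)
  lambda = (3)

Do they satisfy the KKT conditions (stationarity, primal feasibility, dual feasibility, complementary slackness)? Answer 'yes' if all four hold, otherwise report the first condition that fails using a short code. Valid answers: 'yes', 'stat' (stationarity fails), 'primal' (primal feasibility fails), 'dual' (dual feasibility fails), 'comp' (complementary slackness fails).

Gradient of f: grad f(x) = Q x + c = (6, -3)
Constraint values g_i(x) = a_i^T x - b_i:
  g_1((0, -3)) = 0
Stationarity residual: grad f(x) + sum_i lambda_i a_i = (0, 0)
  -> stationarity OK
Primal feasibility (all g_i <= 0): OK
Dual feasibility (all lambda_i >= 0): OK
Complementary slackness (lambda_i * g_i(x) = 0 for all i): OK

Verdict: yes, KKT holds.

yes


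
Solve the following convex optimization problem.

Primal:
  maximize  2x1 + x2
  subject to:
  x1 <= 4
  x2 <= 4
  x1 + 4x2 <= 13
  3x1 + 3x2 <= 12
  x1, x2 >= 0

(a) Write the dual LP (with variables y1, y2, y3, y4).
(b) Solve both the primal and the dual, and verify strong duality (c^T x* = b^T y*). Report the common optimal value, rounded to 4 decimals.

The standard primal-dual pair for 'max c^T x s.t. A x <= b, x >= 0' is:
  Dual:  min b^T y  s.t.  A^T y >= c,  y >= 0.

So the dual LP is:
  minimize  4y1 + 4y2 + 13y3 + 12y4
  subject to:
    y1 + y3 + 3y4 >= 2
    y2 + 4y3 + 3y4 >= 1
    y1, y2, y3, y4 >= 0

Solving the primal: x* = (4, 0).
  primal value c^T x* = 8.
Solving the dual: y* = (1, 0, 0, 0.3333).
  dual value b^T y* = 8.
Strong duality: c^T x* = b^T y*. Confirmed.

8


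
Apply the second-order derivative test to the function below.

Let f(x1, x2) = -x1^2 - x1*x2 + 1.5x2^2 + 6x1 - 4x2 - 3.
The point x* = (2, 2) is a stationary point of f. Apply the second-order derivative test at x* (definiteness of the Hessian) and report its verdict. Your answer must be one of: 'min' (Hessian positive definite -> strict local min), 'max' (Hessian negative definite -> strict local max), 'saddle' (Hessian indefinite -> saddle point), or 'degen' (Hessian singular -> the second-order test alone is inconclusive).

Compute the Hessian H = grad^2 f:
  H = [[-2, -1], [-1, 3]]
Verify stationarity: grad f(x*) = H x* + g = (0, 0).
Eigenvalues of H: -2.1926, 3.1926.
Eigenvalues have mixed signs, so H is indefinite -> x* is a saddle point.

saddle


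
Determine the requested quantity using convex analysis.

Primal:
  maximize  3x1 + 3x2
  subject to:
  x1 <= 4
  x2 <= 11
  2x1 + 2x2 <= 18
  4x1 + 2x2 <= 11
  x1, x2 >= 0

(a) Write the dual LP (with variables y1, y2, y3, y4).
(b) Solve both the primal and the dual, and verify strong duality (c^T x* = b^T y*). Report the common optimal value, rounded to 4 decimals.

The standard primal-dual pair for 'max c^T x s.t. A x <= b, x >= 0' is:
  Dual:  min b^T y  s.t.  A^T y >= c,  y >= 0.

So the dual LP is:
  minimize  4y1 + 11y2 + 18y3 + 11y4
  subject to:
    y1 + 2y3 + 4y4 >= 3
    y2 + 2y3 + 2y4 >= 3
    y1, y2, y3, y4 >= 0

Solving the primal: x* = (0, 5.5).
  primal value c^T x* = 16.5.
Solving the dual: y* = (0, 0, 0, 1.5).
  dual value b^T y* = 16.5.
Strong duality: c^T x* = b^T y*. Confirmed.

16.5


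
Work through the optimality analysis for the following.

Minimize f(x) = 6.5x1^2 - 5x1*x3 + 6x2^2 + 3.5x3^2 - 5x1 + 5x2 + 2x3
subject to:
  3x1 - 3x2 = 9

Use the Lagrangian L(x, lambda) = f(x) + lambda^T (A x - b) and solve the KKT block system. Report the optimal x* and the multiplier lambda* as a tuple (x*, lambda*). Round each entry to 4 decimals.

Form the Lagrangian:
  L(x, lambda) = (1/2) x^T Q x + c^T x + lambda^T (A x - b)
Stationarity (grad_x L = 0): Q x + c + A^T lambda = 0.
Primal feasibility: A x = b.

This gives the KKT block system:
  [ Q   A^T ] [ x     ]   [-c ]
  [ A    0  ] [ lambda ] = [ b ]

Solving the linear system:
  x*      = (1.6133, -1.3867, 0.8667)
  lambda* = (-3.88)
  f(x*)   = 10.8267

x* = (1.6133, -1.3867, 0.8667), lambda* = (-3.88)


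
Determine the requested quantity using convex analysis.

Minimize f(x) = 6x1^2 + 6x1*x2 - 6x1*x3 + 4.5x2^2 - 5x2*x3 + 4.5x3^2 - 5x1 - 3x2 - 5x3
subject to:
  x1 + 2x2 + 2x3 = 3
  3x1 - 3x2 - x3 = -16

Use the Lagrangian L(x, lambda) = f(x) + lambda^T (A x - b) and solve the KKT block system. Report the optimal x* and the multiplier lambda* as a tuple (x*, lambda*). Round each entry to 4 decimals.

Form the Lagrangian:
  L(x, lambda) = (1/2) x^T Q x + c^T x + lambda^T (A x - b)
Stationarity (grad_x L = 0): Q x + c + A^T lambda = 0.
Primal feasibility: A x = b.

This gives the KKT block system:
  [ Q   A^T ] [ x     ]   [-c ]
  [ A    0  ] [ lambda ] = [ b ]

Solving the linear system:
  x*      = (-2.5594, 2.771, 0.0087)
  lambda* = (4.2, 4.9797)
  f(x*)   = 35.758

x* = (-2.5594, 2.771, 0.0087), lambda* = (4.2, 4.9797)


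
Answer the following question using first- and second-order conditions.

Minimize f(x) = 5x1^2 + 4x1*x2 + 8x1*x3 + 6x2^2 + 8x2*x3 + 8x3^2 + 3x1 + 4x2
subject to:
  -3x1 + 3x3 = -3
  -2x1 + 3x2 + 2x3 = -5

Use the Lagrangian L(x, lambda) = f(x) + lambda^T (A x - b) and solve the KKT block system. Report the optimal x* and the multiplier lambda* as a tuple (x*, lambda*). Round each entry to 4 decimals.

Form the Lagrangian:
  L(x, lambda) = (1/2) x^T Q x + c^T x + lambda^T (A x - b)
Stationarity (grad_x L = 0): Q x + c + A^T lambda = 0.
Primal feasibility: A x = b.

This gives the KKT block system:
  [ Q   A^T ] [ x     ]   [-c ]
  [ A    0  ] [ lambda ] = [ b ]

Solving the linear system:
  x*      = (0.7857, -1, -0.2143)
  lambda* = (0.254, 2.1905)
  f(x*)   = 5.0357

x* = (0.7857, -1, -0.2143), lambda* = (0.254, 2.1905)


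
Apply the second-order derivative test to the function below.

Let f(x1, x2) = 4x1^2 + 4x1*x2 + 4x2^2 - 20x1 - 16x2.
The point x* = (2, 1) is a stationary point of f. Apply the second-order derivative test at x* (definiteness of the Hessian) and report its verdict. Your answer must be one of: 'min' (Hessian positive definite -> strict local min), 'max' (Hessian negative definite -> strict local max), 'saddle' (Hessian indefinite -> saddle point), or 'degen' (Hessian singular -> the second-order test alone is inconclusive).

Compute the Hessian H = grad^2 f:
  H = [[8, 4], [4, 8]]
Verify stationarity: grad f(x*) = H x* + g = (0, 0).
Eigenvalues of H: 4, 12.
Both eigenvalues > 0, so H is positive definite -> x* is a strict local min.

min


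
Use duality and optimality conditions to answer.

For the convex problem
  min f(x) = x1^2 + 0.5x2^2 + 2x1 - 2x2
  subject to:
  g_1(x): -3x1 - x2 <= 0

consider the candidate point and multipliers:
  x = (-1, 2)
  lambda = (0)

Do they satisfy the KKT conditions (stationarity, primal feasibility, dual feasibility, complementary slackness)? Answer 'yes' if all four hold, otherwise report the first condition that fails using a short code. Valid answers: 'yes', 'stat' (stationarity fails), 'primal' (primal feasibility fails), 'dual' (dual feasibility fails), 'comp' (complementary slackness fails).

Gradient of f: grad f(x) = Q x + c = (0, 0)
Constraint values g_i(x) = a_i^T x - b_i:
  g_1((-1, 2)) = 1
Stationarity residual: grad f(x) + sum_i lambda_i a_i = (0, 0)
  -> stationarity OK
Primal feasibility (all g_i <= 0): FAILS
Dual feasibility (all lambda_i >= 0): OK
Complementary slackness (lambda_i * g_i(x) = 0 for all i): OK

Verdict: the first failing condition is primal_feasibility -> primal.

primal


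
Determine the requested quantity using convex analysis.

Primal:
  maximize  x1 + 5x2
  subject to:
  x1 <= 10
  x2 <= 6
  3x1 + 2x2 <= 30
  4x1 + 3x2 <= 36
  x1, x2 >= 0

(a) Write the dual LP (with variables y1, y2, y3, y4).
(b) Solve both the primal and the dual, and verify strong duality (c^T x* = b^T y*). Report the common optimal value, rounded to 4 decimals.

The standard primal-dual pair for 'max c^T x s.t. A x <= b, x >= 0' is:
  Dual:  min b^T y  s.t.  A^T y >= c,  y >= 0.

So the dual LP is:
  minimize  10y1 + 6y2 + 30y3 + 36y4
  subject to:
    y1 + 3y3 + 4y4 >= 1
    y2 + 2y3 + 3y4 >= 5
    y1, y2, y3, y4 >= 0

Solving the primal: x* = (4.5, 6).
  primal value c^T x* = 34.5.
Solving the dual: y* = (0, 4.25, 0, 0.25).
  dual value b^T y* = 34.5.
Strong duality: c^T x* = b^T y*. Confirmed.

34.5


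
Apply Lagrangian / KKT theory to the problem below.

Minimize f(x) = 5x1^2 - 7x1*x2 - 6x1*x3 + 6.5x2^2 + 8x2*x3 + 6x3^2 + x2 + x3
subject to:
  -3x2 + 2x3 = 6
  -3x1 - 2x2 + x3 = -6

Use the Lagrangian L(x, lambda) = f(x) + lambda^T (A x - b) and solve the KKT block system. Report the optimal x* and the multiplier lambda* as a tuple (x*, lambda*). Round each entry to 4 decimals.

Form the Lagrangian:
  L(x, lambda) = (1/2) x^T Q x + c^T x + lambda^T (A x - b)
Stationarity (grad_x L = 0): Q x + c + A^T lambda = 0.
Primal feasibility: A x = b.

This gives the KKT block system:
  [ Q   A^T ] [ x     ]   [-c ]
  [ A    0  ] [ lambda ] = [ b ]

Solving the linear system:
  x*      = (3.073, -0.4381, 2.3428)
  lambda* = (-6.8751, 6.5802)
  f(x*)   = 41.3182

x* = (3.073, -0.4381, 2.3428), lambda* = (-6.8751, 6.5802)


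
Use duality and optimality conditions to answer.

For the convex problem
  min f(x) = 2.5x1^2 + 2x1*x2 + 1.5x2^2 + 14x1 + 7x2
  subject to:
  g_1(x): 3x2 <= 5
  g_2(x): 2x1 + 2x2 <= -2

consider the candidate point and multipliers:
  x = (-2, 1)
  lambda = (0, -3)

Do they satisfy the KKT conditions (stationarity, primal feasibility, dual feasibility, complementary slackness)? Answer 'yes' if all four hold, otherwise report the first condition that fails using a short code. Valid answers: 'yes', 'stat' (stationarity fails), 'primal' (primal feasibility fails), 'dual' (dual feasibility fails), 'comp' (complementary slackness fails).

Gradient of f: grad f(x) = Q x + c = (6, 6)
Constraint values g_i(x) = a_i^T x - b_i:
  g_1((-2, 1)) = -2
  g_2((-2, 1)) = 0
Stationarity residual: grad f(x) + sum_i lambda_i a_i = (0, 0)
  -> stationarity OK
Primal feasibility (all g_i <= 0): OK
Dual feasibility (all lambda_i >= 0): FAILS
Complementary slackness (lambda_i * g_i(x) = 0 for all i): OK

Verdict: the first failing condition is dual_feasibility -> dual.

dual


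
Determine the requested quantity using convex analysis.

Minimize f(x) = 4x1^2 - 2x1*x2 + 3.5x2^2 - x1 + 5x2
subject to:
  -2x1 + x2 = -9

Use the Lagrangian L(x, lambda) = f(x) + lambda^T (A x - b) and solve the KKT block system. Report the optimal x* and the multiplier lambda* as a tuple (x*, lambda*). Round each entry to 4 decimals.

Form the Lagrangian:
  L(x, lambda) = (1/2) x^T Q x + c^T x + lambda^T (A x - b)
Stationarity (grad_x L = 0): Q x + c + A^T lambda = 0.
Primal feasibility: A x = b.

This gives the KKT block system:
  [ Q   A^T ] [ x     ]   [-c ]
  [ A    0  ] [ lambda ] = [ b ]

Solving the linear system:
  x*      = (3.5357, -1.9286)
  lambda* = (15.5714)
  f(x*)   = 63.4821

x* = (3.5357, -1.9286), lambda* = (15.5714)
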